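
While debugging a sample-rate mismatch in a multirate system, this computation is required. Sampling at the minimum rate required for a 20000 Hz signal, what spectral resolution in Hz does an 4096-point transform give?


Step 1 — Nyquist sampling rate:
fs = 2 * fmax = 2 * 20000 = 40000 Hz

Step 2 — DFT bin spacing:
df = fs / N = 40000 / 4096 = 9.7656 Hz

9.7656 Hz


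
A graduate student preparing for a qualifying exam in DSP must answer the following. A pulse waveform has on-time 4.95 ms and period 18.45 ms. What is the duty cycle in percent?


Duty cycle as a percentage:
DC = (t_on / T) * 100
   = (4.95 / 18.45) * 100
   = 0.268293 * 100
   = 26.83 %

26.83 %


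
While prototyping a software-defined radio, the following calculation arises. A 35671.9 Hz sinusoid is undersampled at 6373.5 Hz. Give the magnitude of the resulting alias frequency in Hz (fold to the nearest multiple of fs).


Compute the nearest integer multiple of fs to the signal:
n = round(35671.9 / 6373.5) = 6
f_alias = |35671.9 - 6 * 6373.5|
        = |35671.9 - 38241.0|
        = 2569.1 Hz

2569.1


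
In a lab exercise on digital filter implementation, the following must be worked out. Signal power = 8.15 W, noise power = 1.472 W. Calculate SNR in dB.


SNR in decibels:
SNR = 10 * log10(Ps / Pn)
    = 10 * log10(8.15 / 1.472)
    = 10 * log10(5.5367)
    = 10 * 0.7432
    = 7.43 dB

7.43 dB


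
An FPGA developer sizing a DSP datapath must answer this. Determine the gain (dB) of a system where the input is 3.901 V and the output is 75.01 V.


Voltage gain in dB:
G = 20 * log10(Vout / Vin)
  = 20 * log10(75.01 / 3.901)
  = 20 * log10(19.228403)
  = 20 * 1.283943
  = 25.68 dB

25.68 dB


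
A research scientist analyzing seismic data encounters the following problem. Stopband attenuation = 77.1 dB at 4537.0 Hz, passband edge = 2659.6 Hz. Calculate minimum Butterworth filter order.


Butterworth filter order formula:
n = log10(10^(A/10) - 1) / (2 * log10(f_stop/f_pass))
10^(77.1/10) - 1 = 51286137.3991
f_stop/f_pass = 4537.0 / 2659.6 = 1.7059
n = 16.6198 -> ceil = 17

17


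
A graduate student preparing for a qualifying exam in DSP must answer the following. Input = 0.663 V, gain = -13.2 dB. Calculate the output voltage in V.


Output voltage from dB gain:
V_out = V_in * 10^(gain_dB / 20)
      = 0.663 * 10^(-13.2 / 20)
      = 0.663 * 0.218776
      = 0.145 V

0.145 V


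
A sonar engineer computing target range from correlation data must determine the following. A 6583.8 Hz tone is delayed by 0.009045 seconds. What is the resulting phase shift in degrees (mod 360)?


Phase shift from frequency and time delay:
phi = 360 * f * t_delay
    = 360 * 6583.8 * 0.009045
    = 21438.17 degrees
    mod 360 = 198.17 degrees

198.17 degrees


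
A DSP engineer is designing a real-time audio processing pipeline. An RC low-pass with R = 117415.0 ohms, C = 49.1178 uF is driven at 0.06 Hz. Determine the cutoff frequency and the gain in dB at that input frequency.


Step 1 — cutoff frequency:
fc = 1 / (2*pi*R*C)
C = 49.1178 uF = 4.91178e-05 F
fc = 1 / (2*pi*117415.0*4.91178e-05)
   = 0.0275967 Hz

Step 2 — magnitude at f = 0.06 Hz:
|H(f)| = 1 / sqrt(1 + (f/fc)^2)
f/fc = 0.06 / 0.0275967 = 2.174173
|H| = 1 / sqrt(1 + 4.727028) = 0.4178644
|H|_dB = 20*log10(0.4178644) = -7.58 dB

fc = 0.0275967 Hz; |H(0.06 Hz)| = -7.58 dB


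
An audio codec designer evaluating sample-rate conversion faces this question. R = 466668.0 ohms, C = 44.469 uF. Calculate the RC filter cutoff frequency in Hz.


Cutoff frequency of a first-order RC filter:
fc = 1 / (2 * pi * R * C)
C = 44.469 uF = 4.4469e-05 F
fc = 1 / (2 * pi * 466668.0 * 4.4469e-05)
   = 1 / 130.39029067428
   = 0.007669 Hz

0.007669 Hz


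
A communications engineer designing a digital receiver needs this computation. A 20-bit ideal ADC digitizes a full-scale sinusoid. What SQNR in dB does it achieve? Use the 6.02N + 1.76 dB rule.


Theoretical SNR for a full-scale sinusoid:
SNR = 6.02 * N + 1.76
    = 6.02 * 20 + 1.76
    = 120.4 + 1.76
    = 122.16 dB

122.16 dB


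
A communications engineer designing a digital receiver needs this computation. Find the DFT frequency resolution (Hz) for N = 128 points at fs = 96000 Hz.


DFT frequency resolution:
df = fs / N
   = 96000 / 128
   = 750.0 Hz

750.0 Hz


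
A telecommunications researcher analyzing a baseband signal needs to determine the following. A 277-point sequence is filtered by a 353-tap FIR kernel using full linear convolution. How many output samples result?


Linear convolution output length:
L = N + M - 1
  = 277 + 353 - 1
  = 629 samples

629


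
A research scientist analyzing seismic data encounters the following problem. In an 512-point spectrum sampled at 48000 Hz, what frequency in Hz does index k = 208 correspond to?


Frequency of DFT bin k:
f_k = k * fs / N
    = 208 * 48000 / 512
    = 9984000 / 512
    = 19500.0 Hz

19500.0 Hz


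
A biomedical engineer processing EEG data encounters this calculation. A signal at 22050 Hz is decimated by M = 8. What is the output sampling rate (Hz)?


Decimation reduces the sample rate:
fs_out = fs_in / M
       = 22050 / 8
       = 2756.25 Hz

2756.25 Hz


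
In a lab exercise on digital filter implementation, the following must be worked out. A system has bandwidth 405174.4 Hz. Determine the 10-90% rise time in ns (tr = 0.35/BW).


Rise time from bandwidth relationship:
tr = 0.35 / BW
   = 0.35 / 405174.4
   = 8.638255527e-07 s
   = 863.8256 ns

863.8256 ns


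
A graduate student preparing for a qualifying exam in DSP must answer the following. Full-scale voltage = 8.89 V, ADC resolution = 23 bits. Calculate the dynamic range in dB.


Dynamic range from full-scale to LSB:
V_min = V_max / 2^bits = 8.89 / 2^23
DR = 20 * log10(V_max / V_min)
   = 20 * log10(2^23)
   = 20 * 23 * log10(2)
   = 138.47 dB

138.47 dB


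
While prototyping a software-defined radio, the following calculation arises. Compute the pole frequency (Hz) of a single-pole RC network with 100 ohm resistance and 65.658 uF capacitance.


Cutoff frequency of a first-order RC filter:
fc = 1 / (2 * pi * R * C)
C = 65.658 uF = 6.5658e-05 F
fc = 1 / (2 * pi * 100 * 6.5658e-05)
   = 1 / 0.04125413808988
   = 24.239993 Hz

24.239993 Hz


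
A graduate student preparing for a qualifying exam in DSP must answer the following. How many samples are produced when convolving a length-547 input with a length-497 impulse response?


Linear convolution output length:
L = N + M - 1
  = 547 + 497 - 1
  = 1043 samples

1043


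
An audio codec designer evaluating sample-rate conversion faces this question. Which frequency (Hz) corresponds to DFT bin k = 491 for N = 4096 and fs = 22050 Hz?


Frequency of DFT bin k:
f_k = k * fs / N
    = 491 * 22050 / 4096
    = 10826550 / 4096
    = 2643.201 Hz

2643.201 Hz


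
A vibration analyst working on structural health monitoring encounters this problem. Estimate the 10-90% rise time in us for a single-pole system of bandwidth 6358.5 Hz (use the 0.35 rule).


Rise time from bandwidth relationship:
tr = 0.35 / BW
   = 0.35 / 6358.5
   = 5.504442872e-05 s
   = 55.0444 us

55.0444 us


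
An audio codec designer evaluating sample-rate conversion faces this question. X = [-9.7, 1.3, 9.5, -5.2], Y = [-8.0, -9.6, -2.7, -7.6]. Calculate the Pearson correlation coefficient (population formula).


Pearson correlation coefficient (population):
r = cov(X,Y) / (std(X) * std(Y))
Mean X = -1.025, Mean Y = -6.975
Cov(X,Y) = 12.598125
Std(X) = 7.226124, Std(Y) = 2.579123
r = 0.676

0.676


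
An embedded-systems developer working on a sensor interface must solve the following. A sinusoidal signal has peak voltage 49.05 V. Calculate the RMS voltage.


RMS voltage for a sinusoidal waveform:
V_rms = V_peak / sqrt(2)
      = 49.05 / 1.414214
      = 34.684 V

34.684 V


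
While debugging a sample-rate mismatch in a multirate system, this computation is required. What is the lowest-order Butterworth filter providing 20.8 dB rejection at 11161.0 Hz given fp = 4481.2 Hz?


Butterworth filter order formula:
n = log10(10^(A/10) - 1) / (2 * log10(f_stop/f_pass))
10^(20.8/10) - 1 = 119.2264
f_stop/f_pass = 11161.0 / 4481.2 = 2.4906
n = 2.6196 -> ceil = 3

3


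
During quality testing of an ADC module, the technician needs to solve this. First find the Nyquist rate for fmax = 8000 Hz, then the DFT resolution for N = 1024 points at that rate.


Step 1 — Nyquist sampling rate:
fs = 2 * fmax = 2 * 8000 = 16000 Hz

Step 2 — DFT bin spacing:
df = fs / N = 16000 / 1024 = 15.625 Hz

15.625 Hz


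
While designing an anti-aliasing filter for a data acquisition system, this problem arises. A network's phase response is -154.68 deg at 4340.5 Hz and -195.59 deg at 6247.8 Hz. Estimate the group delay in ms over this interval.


Group delay from phase difference:
tau = -d(phi)/d(omega)
d(phi) = -40.91 deg = -0.714014 rad
d(omega) = 2*pi*(6247.8 - 4340.5) = 11983.9193 rad/s
tau = -(-0.714014) / 11983.9193
    = 0.0596 ms

0.0596 ms


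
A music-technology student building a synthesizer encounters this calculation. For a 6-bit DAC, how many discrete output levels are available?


Number of quantization levels = 2^N
= 2^6
= 64

64


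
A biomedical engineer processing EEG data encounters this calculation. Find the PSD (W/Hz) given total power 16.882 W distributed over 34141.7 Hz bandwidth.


Power spectral density:
PSD = P / BW
    = 16.882 / 34141.7
    = 0.00049447 W/Hz

0.00049447 W/Hz


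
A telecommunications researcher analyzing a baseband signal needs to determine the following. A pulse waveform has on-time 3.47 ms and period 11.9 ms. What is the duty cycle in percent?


Duty cycle as a percentage:
DC = (t_on / T) * 100
   = (3.47 / 11.9) * 100
   = 0.291597 * 100
   = 29.16 %

29.16 %


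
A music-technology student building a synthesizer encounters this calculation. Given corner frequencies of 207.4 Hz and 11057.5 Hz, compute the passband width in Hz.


Bandwidth is the difference of -3dB frequencies:
BW = f_high - f_low
   = 11057.5 - 207.4
   = 10850.1 Hz

10850.1 Hz


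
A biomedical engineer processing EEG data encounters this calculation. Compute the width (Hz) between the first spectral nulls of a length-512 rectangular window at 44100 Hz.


Main lobe width for a rectangular window:
Width = 2 * fs / N
      = 2 * 44100 / 512
      = 88200 / 512
      = 172.266 Hz

172.266 Hz


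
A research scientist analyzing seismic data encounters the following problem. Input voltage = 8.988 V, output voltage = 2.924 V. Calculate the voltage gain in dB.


Voltage gain in dB:
G = 20 * log10(Vout / Vin)
  = 20 * log10(2.924 / 8.988)
  = 20 * log10(0.325323)
  = 20 * -0.487686
  = -9.75 dB

-9.75 dB


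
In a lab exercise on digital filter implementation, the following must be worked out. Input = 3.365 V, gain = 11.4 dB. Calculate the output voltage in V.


Output voltage from dB gain:
V_out = V_in * 10^(gain_dB / 20)
      = 3.365 * 10^(11.4 / 20)
      = 3.365 * 3.715352
      = 12.5022 V

12.5022 V


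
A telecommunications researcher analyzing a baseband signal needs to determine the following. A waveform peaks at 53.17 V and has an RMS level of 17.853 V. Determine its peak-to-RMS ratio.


Crest factor is the ratio of peak to RMS:
CF = V_peak / V_rms
   = 53.17 / 17.853
   = 2.9782

2.9782


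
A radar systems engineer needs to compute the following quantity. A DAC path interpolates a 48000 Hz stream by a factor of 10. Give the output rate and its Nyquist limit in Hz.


Step 1 — output sample rate after interpolation by L:
fs_out = L * fs_in = 10 * 48000 = 480000 Hz

Step 2 — Nyquist frequency of the output stream:
f_Nyq = fs_out / 2 = 480000 / 2 = 240000.0 Hz

fs_out = 480000 Hz; f_Nyquist = 240000.0 Hz


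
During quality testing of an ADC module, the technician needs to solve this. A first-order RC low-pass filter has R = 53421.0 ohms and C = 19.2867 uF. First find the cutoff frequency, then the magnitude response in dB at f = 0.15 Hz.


Step 1 — cutoff frequency:
fc = 1 / (2*pi*R*C)
C = 19.2867 uF = 1.92867e-05 F
fc = 1 / (2*pi*53421.0*1.92867e-05)
   = 0.154472 Hz

Step 2 — magnitude at f = 0.15 Hz:
|H(f)| = 1 / sqrt(1 + (f/fc)^2)
f/fc = 0.15 / 0.154472 = 0.97105
|H| = 1 / sqrt(1 + 0.942938) = 0.7174151
|H|_dB = 20*log10(0.7174151) = -2.88 dB

fc = 0.154472 Hz; |H(0.15 Hz)| = -2.88 dB


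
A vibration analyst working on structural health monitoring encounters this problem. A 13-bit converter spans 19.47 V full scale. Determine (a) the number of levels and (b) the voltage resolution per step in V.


Step 1 — number of quantization levels:
L = 2^N = 2^13 = 8192

Step 2 — LSB step size:
delta = Vfs / L
      = 19.47 / 8192
      = 0.00237671 V

Levels = 8192; step size = 0.00237671 V


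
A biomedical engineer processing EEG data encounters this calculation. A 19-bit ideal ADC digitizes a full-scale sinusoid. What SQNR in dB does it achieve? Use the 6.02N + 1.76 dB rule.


Theoretical SNR for a full-scale sinusoid:
SNR = 6.02 * N + 1.76
    = 6.02 * 19 + 1.76
    = 114.38 + 1.76
    = 116.14 dB

116.14 dB


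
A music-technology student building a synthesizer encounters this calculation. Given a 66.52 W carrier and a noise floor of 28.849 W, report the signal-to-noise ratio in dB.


SNR in decibels:
SNR = 10 * log10(Ps / Pn)
    = 10 * log10(66.52 / 28.849)
    = 10 * log10(2.3058)
    = 10 * 0.3628
    = 3.63 dB

3.63 dB


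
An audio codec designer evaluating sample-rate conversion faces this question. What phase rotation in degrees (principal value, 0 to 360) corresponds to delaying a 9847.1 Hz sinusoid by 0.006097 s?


Phase shift from frequency and time delay:
phi = 360 * f * t_delay
    = 360 * 9847.1 * 0.006097
    = 21613.6 degrees
    mod 360 = 13.6 degrees

13.6 degrees


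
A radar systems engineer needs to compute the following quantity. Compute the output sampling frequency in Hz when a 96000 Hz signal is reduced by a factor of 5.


Decimation reduces the sample rate:
fs_out = fs_in / M
       = 96000 / 5
       = 19200.0 Hz

19200.0 Hz


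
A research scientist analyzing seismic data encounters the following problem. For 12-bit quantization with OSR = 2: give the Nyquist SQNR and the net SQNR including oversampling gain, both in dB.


Step 1 — baseline SQNR at Nyquist:
SQNR_base = 6.02*N + 1.76
          = 6.02*12 + 1.76
          = 74.0 dB

Step 2 — oversampling processing gain:
G = 10*log10(OSR) = 10*log10(2) = 3.01 dB

Step 3 — total:
SQNR_total = 74.0 + 3.01 = 77.01 dB

Base SQNR = 74.0 dB; oversampled SQNR = 77.01 dB


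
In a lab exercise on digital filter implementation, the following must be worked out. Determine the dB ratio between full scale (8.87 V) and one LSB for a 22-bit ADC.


Dynamic range from full-scale to LSB:
V_min = V_max / 2^bits = 8.87 / 2^22
DR = 20 * log10(V_max / V_min)
   = 20 * log10(2^22)
   = 20 * 22 * log10(2)
   = 132.45 dB

132.45 dB


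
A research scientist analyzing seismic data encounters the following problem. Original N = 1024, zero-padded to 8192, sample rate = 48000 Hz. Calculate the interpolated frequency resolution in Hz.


Frequency resolution after zero-padding:
N_padded = 1024 * 8 = 8192
df = fs / N_padded
   = 48000 / 8192
   = 5.8594 Hz

5.8594 Hz


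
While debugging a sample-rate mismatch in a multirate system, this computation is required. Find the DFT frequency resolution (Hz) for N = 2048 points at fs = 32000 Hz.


DFT frequency resolution:
df = fs / N
   = 32000 / 2048
   = 15.625 Hz

15.625 Hz


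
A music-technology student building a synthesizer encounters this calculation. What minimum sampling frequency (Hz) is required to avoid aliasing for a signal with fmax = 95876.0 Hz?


The Nyquist rate is twice the maximum frequency component.
fs_min = 2 * fmax
      = 2 * 95876.0
      = 191752.0 Hz

191752.0


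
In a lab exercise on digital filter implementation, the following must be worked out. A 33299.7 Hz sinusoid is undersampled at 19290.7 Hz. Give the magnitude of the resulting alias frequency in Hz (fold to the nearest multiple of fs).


Compute the nearest integer multiple of fs to the signal:
n = round(33299.7 / 19290.7) = 2
f_alias = |33299.7 - 2 * 19290.7|
        = |33299.7 - 38581.4|
        = 5281.7 Hz

5281.7


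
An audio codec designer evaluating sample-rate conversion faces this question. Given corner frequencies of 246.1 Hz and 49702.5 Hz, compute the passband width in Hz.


Bandwidth is the difference of -3dB frequencies:
BW = f_high - f_low
   = 49702.5 - 246.1
   = 49456.4 Hz

49456.4 Hz


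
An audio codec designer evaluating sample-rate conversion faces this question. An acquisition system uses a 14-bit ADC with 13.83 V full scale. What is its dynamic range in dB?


Dynamic range from full-scale to LSB:
V_min = V_max / 2^bits = 13.83 / 2^14
DR = 20 * log10(V_max / V_min)
   = 20 * log10(2^14)
   = 20 * 14 * log10(2)
   = 84.29 dB

84.29 dB


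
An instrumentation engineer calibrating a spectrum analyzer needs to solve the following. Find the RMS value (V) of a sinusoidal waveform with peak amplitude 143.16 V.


RMS voltage for a sinusoidal waveform:
V_rms = V_peak / sqrt(2)
      = 143.16 / 1.414214
      = 101.229 V

101.229 V


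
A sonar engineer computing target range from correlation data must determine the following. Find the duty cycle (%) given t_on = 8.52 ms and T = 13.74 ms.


Duty cycle as a percentage:
DC = (t_on / T) * 100
   = (8.52 / 13.74) * 100
   = 0.620087 * 100
   = 62.01 %

62.01 %


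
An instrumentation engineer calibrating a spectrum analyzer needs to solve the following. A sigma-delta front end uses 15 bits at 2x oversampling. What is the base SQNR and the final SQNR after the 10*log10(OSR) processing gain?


Step 1 — baseline SQNR at Nyquist:
SQNR_base = 6.02*N + 1.76
          = 6.02*15 + 1.76
          = 92.06 dB

Step 2 — oversampling processing gain:
G = 10*log10(OSR) = 10*log10(2) = 3.01 dB

Step 3 — total:
SQNR_total = 92.06 + 3.01 = 95.07 dB

Base SQNR = 92.06 dB; oversampled SQNR = 95.07 dB


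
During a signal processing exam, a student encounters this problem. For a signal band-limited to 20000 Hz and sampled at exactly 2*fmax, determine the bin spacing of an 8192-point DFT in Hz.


Step 1 — Nyquist sampling rate:
fs = 2 * fmax = 2 * 20000 = 40000 Hz

Step 2 — DFT bin spacing:
df = fs / N = 40000 / 8192 = 4.8828 Hz

4.8828 Hz


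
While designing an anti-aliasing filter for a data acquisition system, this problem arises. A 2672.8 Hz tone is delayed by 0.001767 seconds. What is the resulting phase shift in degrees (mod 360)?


Phase shift from frequency and time delay:
phi = 360 * f * t_delay
    = 360 * 2672.8 * 0.001767
    = 1700.22 degrees
    mod 360 = 260.22 degrees

260.22 degrees


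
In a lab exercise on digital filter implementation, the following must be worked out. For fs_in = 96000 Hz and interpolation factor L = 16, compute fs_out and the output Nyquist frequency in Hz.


Step 1 — output sample rate after interpolation by L:
fs_out = L * fs_in = 16 * 96000 = 1536000 Hz

Step 2 — Nyquist frequency of the output stream:
f_Nyq = fs_out / 2 = 1536000 / 2 = 768000.0 Hz

fs_out = 1536000 Hz; f_Nyquist = 768000.0 Hz


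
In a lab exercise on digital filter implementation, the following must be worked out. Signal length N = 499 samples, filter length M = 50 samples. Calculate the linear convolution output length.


Linear convolution output length:
L = N + M - 1
  = 499 + 50 - 1
  = 548 samples

548


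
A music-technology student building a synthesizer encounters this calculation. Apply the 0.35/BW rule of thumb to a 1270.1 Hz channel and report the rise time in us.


Rise time from bandwidth relationship:
tr = 0.35 / BW
   = 0.35 / 1270.1
   = 0.0002755688528 s
   = 275.5689 us

275.5689 us


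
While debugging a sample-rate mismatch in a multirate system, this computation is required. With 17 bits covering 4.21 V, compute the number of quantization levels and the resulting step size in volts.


Step 1 — number of quantization levels:
L = 2^N = 2^17 = 131072

Step 2 — LSB step size:
delta = Vfs / L
      = 4.21 / 131072
      = 3.212e-05 V

Levels = 131072; step size = 3.212e-05 V


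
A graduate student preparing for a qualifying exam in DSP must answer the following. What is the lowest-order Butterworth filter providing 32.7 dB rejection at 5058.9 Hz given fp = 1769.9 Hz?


Butterworth filter order formula:
n = log10(10^(A/10) - 1) / (2 * log10(f_stop/f_pass))
10^(32.7/10) - 1 = 1861.0871
f_stop/f_pass = 5058.9 / 1769.9 = 2.8583
n = 3.5844 -> ceil = 4

4


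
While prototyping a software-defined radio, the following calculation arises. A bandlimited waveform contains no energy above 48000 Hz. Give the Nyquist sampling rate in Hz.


The Nyquist rate is twice the maximum frequency component.
fs_min = 2 * fmax
      = 2 * 48000
      = 96000 Hz

96000


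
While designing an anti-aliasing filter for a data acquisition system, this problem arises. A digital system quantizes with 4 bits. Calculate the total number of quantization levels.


Number of quantization levels = 2^N
= 2^4
= 16

16


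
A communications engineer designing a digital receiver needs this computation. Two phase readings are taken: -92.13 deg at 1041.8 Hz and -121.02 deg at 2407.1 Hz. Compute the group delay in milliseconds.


Group delay from phase difference:
tau = -d(phi)/d(omega)
d(phi) = -28.89 deg = -0.504226 rad
d(omega) = 2*pi*(2407.1 - 1041.8) = 8578.4329 rad/s
tau = -(-0.504226) / 8578.4329
    = 0.0588 ms

0.0588 ms


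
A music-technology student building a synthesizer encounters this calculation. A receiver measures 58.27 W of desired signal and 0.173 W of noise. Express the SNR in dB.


SNR in decibels:
SNR = 10 * log10(Ps / Pn)
    = 10 * log10(58.27 / 0.173)
    = 10 * log10(336.8208)
    = 10 * 2.5274
    = 25.27 dB

25.27 dB


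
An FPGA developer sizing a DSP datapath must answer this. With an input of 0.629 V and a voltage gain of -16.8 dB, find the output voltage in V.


Output voltage from dB gain:
V_out = V_in * 10^(gain_dB / 20)
      = 0.629 * 10^(-16.8 / 20)
      = 0.629 * 0.144544
      = 0.0909 V

0.0909 V


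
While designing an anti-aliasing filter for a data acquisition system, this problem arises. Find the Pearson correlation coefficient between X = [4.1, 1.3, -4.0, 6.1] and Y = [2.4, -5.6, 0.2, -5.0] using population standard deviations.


Pearson correlation coefficient (population):
r = cov(X,Y) / (std(X) * std(Y))
Mean X = 1.875, Mean Y = -2.0
Cov(X,Y) = -3.435
Std(X) = 3.796298, Std(Y) = 3.397058
r = -0.2664

-0.2664


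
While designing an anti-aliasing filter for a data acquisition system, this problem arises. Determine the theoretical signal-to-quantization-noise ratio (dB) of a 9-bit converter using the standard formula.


Theoretical SNR for a full-scale sinusoid:
SNR = 6.02 * N + 1.76
    = 6.02 * 9 + 1.76
    = 54.18 + 1.76
    = 55.94 dB

55.94 dB


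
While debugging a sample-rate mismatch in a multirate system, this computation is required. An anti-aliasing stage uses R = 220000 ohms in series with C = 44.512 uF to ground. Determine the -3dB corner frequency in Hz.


Cutoff frequency of a first-order RC filter:
fc = 1 / (2 * pi * R * C)
C = 44.512 uF = 4.4512e-05 F
fc = 1 / (2 * pi * 220000 * 4.4512e-05)
   = 1 / 61.528971766499
   = 0.016253 Hz

0.016253 Hz


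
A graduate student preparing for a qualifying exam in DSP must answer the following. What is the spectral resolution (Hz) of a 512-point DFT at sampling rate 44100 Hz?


DFT frequency resolution:
df = fs / N
   = 44100 / 512
   = 86.1328 Hz

86.1328 Hz


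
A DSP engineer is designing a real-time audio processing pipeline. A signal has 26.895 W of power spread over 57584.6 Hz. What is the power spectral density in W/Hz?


Power spectral density:
PSD = P / BW
    = 26.895 / 57584.6
    = 0.00046705 W/Hz

0.00046705 W/Hz


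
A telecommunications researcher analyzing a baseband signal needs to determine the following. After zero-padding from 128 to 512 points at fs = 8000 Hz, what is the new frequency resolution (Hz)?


Frequency resolution after zero-padding:
N_padded = 128 * 4 = 512
df = fs / N_padded
   = 8000 / 512
   = 15.625 Hz

15.625 Hz


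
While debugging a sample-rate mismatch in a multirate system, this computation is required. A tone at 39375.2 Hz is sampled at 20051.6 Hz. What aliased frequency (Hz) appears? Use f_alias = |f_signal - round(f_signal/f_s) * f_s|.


Compute the nearest integer multiple of fs to the signal:
n = round(39375.2 / 20051.6) = 2
f_alias = |39375.2 - 2 * 20051.6|
        = |39375.2 - 40103.2|
        = 728.0 Hz

728.0


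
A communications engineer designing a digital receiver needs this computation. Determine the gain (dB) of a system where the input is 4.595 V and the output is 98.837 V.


Voltage gain in dB:
G = 20 * log10(Vout / Vin)
  = 20 * log10(98.837 / 4.595)
  = 20 * log10(21.509684)
  = 20 * 1.332634
  = 26.65 dB

26.65 dB


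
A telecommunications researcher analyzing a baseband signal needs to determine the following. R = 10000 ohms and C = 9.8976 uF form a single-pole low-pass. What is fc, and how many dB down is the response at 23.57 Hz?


Step 1 — cutoff frequency:
fc = 1 / (2*pi*R*C)
C = 9.8976 uF = 9.8976e-06 F
fc = 1 / (2*pi*10000*9.8976e-06)
   = 1.60802 Hz

Step 2 — magnitude at f = 23.57 Hz:
|H(f)| = 1 / sqrt(1 + (f/fc)^2)
f/fc = 23.57 / 1.60802 = 14.657778
|H| = 1 / sqrt(1 + 214.850456) = 0.0680649
|H|_dB = 20*log10(0.0680649) = -23.34 dB

fc = 1.60802 Hz; |H(23.57 Hz)| = -23.34 dB


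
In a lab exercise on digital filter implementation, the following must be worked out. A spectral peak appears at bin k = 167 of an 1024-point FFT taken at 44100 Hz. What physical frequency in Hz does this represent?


Frequency of DFT bin k:
f_k = k * fs / N
    = 167 * 44100 / 1024
    = 7364700 / 1024
    = 7192.09 Hz

7192.09 Hz


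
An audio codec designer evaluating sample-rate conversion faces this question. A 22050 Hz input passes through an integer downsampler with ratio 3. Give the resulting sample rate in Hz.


Decimation reduces the sample rate:
fs_out = fs_in / M
       = 22050 / 3
       = 7350.0 Hz

7350.0 Hz


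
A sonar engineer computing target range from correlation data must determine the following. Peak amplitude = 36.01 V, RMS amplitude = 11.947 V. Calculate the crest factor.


Crest factor is the ratio of peak to RMS:
CF = V_peak / V_rms
   = 36.01 / 11.947
   = 3.0141

3.0141


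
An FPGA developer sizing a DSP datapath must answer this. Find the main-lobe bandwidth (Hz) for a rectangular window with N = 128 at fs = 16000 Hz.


Main lobe width for a rectangular window:
Width = 2 * fs / N
      = 2 * 16000 / 128
      = 32000 / 128
      = 250.0 Hz

250.0 Hz


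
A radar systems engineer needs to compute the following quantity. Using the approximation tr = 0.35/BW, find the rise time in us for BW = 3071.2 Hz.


Rise time from bandwidth relationship:
tr = 0.35 / BW
   = 0.35 / 3071.2
   = 0.0001139619693 s
   = 113.962 us

113.962 us


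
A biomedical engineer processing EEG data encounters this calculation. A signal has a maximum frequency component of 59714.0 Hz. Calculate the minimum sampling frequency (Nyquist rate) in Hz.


The Nyquist rate is twice the maximum frequency component.
fs_min = 2 * fmax
      = 2 * 59714.0
      = 119428.0 Hz

119428.0


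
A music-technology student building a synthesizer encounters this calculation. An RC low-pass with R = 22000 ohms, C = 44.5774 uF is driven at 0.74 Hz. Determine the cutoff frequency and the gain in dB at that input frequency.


Step 1 — cutoff frequency:
fc = 1 / (2*pi*R*C)
C = 44.5774 uF = 4.45774e-05 F
fc = 1 / (2*pi*22000*4.45774e-05)
   = 0.162287 Hz

Step 2 — magnitude at f = 0.74 Hz:
|H(f)| = 1 / sqrt(1 + (f/fc)^2)
f/fc = 0.74 / 0.162287 = 4.559823
|H| = 1 / sqrt(1 + 20.791986) = 0.2142158
|H|_dB = 20*log10(0.2142158) = -13.38 dB

fc = 0.162287 Hz; |H(0.74 Hz)| = -13.38 dB


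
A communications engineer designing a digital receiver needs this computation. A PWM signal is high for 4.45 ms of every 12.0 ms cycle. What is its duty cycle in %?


Duty cycle as a percentage:
DC = (t_on / T) * 100
   = (4.45 / 12.0) * 100
   = 0.370833 * 100
   = 37.08 %

37.08 %


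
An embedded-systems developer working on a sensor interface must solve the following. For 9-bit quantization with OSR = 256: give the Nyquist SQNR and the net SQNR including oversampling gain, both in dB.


Step 1 — baseline SQNR at Nyquist:
SQNR_base = 6.02*N + 1.76
          = 6.02*9 + 1.76
          = 55.94 dB

Step 2 — oversampling processing gain:
G = 10*log10(OSR) = 10*log10(256) = 24.08 dB

Step 3 — total:
SQNR_total = 55.94 + 24.08 = 80.02 dB

Base SQNR = 55.94 dB; oversampled SQNR = 80.02 dB


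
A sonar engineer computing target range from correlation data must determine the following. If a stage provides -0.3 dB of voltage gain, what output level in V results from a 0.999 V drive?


Output voltage from dB gain:
V_out = V_in * 10^(gain_dB / 20)
      = 0.999 * 10^(-0.3 / 20)
      = 0.999 * 0.966051
      = 0.9651 V

0.9651 V


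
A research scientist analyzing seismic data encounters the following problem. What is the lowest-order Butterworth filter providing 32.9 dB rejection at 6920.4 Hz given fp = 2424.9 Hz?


Butterworth filter order formula:
n = log10(10^(A/10) - 1) / (2 * log10(f_stop/f_pass))
10^(32.9/10) - 1 = 1948.8446
f_stop/f_pass = 6920.4 / 2424.9 = 2.8539
n = 3.6117 -> ceil = 4

4


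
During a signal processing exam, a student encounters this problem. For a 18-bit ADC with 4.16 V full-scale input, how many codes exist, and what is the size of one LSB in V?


Step 1 — number of quantization levels:
L = 2^N = 2^18 = 262144

Step 2 — LSB step size:
delta = Vfs / L
      = 4.16 / 262144
      = 1.587e-05 V

Levels = 262144; step size = 1.587e-05 V


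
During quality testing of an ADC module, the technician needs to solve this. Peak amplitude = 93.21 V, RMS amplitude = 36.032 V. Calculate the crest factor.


Crest factor is the ratio of peak to RMS:
CF = V_peak / V_rms
   = 93.21 / 36.032
   = 2.5869

2.5869


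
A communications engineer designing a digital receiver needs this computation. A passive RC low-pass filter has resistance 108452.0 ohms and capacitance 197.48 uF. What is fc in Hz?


Cutoff frequency of a first-order RC filter:
fc = 1 / (2 * pi * R * C)
C = 197.48 uF = 0.00019748 F
fc = 1 / (2 * pi * 108452.0 * 0.00019748)
   = 1 / 134.56761407425
   = 0.007431 Hz

0.007431 Hz


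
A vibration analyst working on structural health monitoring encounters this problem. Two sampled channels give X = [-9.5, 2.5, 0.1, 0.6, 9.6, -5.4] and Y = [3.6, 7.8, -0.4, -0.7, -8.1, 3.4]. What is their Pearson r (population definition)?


Pearson correlation coefficient (population):
r = cov(X,Y) / (std(X) * std(Y))
Mean X = -0.35, Mean Y = 0.9333
Cov(X,Y) = -18.22
Std(X) = 6.020174, Std(Y) = 4.939523
r = -0.6127

-0.6127


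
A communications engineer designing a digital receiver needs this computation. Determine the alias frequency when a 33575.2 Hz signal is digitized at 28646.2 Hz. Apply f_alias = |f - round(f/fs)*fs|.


Compute the nearest integer multiple of fs to the signal:
n = round(33575.2 / 28646.2) = 1
f_alias = |33575.2 - 1 * 28646.2|
        = |33575.2 - 28646.2|
        = 4929.0 Hz

4929.0


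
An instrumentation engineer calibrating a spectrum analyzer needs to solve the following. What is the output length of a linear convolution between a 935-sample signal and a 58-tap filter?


Linear convolution output length:
L = N + M - 1
  = 935 + 58 - 1
  = 992 samples

992


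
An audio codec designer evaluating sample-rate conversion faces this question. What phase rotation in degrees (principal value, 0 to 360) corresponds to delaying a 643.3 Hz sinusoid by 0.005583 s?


Phase shift from frequency and time delay:
phi = 360 * f * t_delay
    = 360 * 643.3 * 0.005583
    = 1292.96 degrees
    mod 360 = 212.96 degrees

212.96 degrees


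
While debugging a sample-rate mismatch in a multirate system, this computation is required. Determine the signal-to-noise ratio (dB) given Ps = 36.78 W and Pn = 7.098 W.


SNR in decibels:
SNR = 10 * log10(Ps / Pn)
    = 10 * log10(36.78 / 7.098)
    = 10 * log10(5.1817)
    = 10 * 0.7145
    = 7.14 dB

7.14 dB


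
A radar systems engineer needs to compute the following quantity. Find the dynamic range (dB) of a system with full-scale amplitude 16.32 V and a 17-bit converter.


Dynamic range from full-scale to LSB:
V_min = V_max / 2^bits = 16.32 / 2^17
DR = 20 * log10(V_max / V_min)
   = 20 * log10(2^17)
   = 20 * 17 * log10(2)
   = 102.35 dB

102.35 dB


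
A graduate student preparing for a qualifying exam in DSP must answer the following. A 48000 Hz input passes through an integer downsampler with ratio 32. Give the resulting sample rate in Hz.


Decimation reduces the sample rate:
fs_out = fs_in / M
       = 48000 / 32
       = 1500.0 Hz

1500.0 Hz


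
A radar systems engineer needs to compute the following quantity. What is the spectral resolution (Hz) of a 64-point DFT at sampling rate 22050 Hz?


DFT frequency resolution:
df = fs / N
   = 22050 / 64
   = 344.5312 Hz

344.5312 Hz


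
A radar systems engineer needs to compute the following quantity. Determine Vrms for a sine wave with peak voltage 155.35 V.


RMS voltage for a sinusoidal waveform:
V_rms = V_peak / sqrt(2)
      = 155.35 / 1.414214
      = 109.849 V

109.849 V


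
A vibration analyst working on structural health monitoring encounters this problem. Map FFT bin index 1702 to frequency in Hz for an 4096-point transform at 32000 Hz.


Frequency of DFT bin k:
f_k = k * fs / N
    = 1702 * 32000 / 4096
    = 54464000 / 4096
    = 13296.875 Hz

13296.875 Hz


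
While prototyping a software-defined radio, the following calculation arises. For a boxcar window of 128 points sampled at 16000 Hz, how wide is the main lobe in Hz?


Main lobe width for a rectangular window:
Width = 2 * fs / N
      = 2 * 16000 / 128
      = 32000 / 128
      = 250.0 Hz

250.0 Hz


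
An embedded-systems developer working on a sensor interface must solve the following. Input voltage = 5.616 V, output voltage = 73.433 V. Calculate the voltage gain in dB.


Voltage gain in dB:
G = 20 * log10(Vout / Vin)
  = 20 * log10(73.433 / 5.616)
  = 20 * log10(13.075677)
  = 20 * 1.116464
  = 22.33 dB

22.33 dB


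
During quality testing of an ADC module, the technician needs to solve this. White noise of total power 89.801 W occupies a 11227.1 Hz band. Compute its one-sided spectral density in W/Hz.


Power spectral density:
PSD = P / BW
    = 89.801 / 11227.1
    = 0.00799859 W/Hz

0.00799859 W/Hz


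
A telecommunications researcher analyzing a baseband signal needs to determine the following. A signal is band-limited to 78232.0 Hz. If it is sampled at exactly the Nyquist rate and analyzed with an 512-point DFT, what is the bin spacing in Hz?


Step 1 — Nyquist sampling rate:
fs = 2 * fmax = 2 * 78232.0 = 156464.0 Hz

Step 2 — DFT bin spacing:
df = fs / N = 156464.0 / 512 = 305.5938 Hz

305.5938 Hz


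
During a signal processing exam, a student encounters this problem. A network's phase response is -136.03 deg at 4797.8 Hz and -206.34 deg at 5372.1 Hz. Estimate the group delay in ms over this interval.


Group delay from phase difference:
tau = -d(phi)/d(omega)
d(phi) = -70.31 deg = -1.227141 rad
d(omega) = 2*pi*(5372.1 - 4797.8) = 3608.4333 rad/s
tau = -(-1.227141) / 3608.4333
    = 0.3401 ms

0.3401 ms


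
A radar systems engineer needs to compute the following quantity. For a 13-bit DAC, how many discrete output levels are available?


Number of quantization levels = 2^N
= 2^13
= 8192

8192


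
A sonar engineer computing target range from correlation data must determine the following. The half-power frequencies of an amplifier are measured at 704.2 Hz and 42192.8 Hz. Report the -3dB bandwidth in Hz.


Bandwidth is the difference of -3dB frequencies:
BW = f_high - f_low
   = 42192.8 - 704.2
   = 41488.6 Hz

41488.6 Hz


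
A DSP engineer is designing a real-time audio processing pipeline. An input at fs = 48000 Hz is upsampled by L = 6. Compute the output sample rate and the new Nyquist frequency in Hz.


Step 1 — output sample rate after interpolation by L:
fs_out = L * fs_in = 6 * 48000 = 288000 Hz

Step 2 — Nyquist frequency of the output stream:
f_Nyq = fs_out / 2 = 288000 / 2 = 144000.0 Hz

fs_out = 288000 Hz; f_Nyquist = 144000.0 Hz


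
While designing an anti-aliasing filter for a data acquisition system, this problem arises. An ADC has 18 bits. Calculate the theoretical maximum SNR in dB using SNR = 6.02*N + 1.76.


Theoretical SNR for a full-scale sinusoid:
SNR = 6.02 * N + 1.76
    = 6.02 * 18 + 1.76
    = 108.36 + 1.76
    = 110.12 dB

110.12 dB


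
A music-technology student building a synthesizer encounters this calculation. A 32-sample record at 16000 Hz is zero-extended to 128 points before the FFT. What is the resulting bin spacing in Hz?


Frequency resolution after zero-padding:
N_padded = 32 * 4 = 128
df = fs / N_padded
   = 16000 / 128
   = 125.0 Hz

125.0 Hz


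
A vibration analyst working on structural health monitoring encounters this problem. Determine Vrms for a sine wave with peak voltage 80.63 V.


RMS voltage for a sinusoidal waveform:
V_rms = V_peak / sqrt(2)
      = 80.63 / 1.414214
      = 57.014 V

57.014 V


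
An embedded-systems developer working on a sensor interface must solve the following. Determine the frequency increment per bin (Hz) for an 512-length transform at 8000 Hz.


DFT frequency resolution:
df = fs / N
   = 8000 / 512
   = 15.625 Hz

15.625 Hz


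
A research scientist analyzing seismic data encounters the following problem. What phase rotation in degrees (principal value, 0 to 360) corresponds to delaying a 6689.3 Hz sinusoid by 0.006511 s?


Phase shift from frequency and time delay:
phi = 360 * f * t_delay
    = 360 * 6689.3 * 0.006511
    = 15679.45 degrees
    mod 360 = 199.45 degrees

199.45 degrees


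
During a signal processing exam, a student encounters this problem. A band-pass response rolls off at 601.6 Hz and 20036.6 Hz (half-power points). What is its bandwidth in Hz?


Bandwidth is the difference of -3dB frequencies:
BW = f_high - f_low
   = 20036.6 - 601.6
   = 19435.0 Hz

19435.0 Hz


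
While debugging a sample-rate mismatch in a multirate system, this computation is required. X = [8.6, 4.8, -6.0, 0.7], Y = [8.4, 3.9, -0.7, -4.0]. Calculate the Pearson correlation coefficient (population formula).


Pearson correlation coefficient (population):
r = cov(X,Y) / (std(X) * std(Y))
Mean X = 2.025, Mean Y = 1.9
Cov(X,Y) = 19.2425
Std(X) = 5.410349, Std(Y) = 4.685616
r = 0.759

0.759


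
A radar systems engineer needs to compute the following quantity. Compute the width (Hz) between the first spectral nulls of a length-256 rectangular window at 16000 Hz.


Main lobe width for a rectangular window:
Width = 2 * fs / N
      = 2 * 16000 / 256
      = 32000 / 256
      = 125.0 Hz

125.0 Hz


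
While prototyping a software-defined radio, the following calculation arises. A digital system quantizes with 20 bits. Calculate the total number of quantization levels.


Number of quantization levels = 2^N
= 2^20
= 1048576

1048576


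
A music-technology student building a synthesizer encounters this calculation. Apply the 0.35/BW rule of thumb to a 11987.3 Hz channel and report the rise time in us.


Rise time from bandwidth relationship:
tr = 0.35 / BW
   = 0.35 / 11987.3
   = 2.919756743e-05 s
   = 29.1976 us

29.1976 us


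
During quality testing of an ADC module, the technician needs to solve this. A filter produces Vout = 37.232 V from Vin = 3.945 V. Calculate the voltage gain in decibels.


Voltage gain in dB:
G = 20 * log10(Vout / Vin)
  = 20 * log10(37.232 / 3.945)
  = 20 * log10(9.437769)
  = 20 * 0.974869
  = 19.5 dB

19.5 dB
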